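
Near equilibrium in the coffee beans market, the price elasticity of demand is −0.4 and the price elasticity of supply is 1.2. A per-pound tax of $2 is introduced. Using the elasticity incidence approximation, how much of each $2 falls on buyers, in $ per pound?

Incidence ratio: buyers' share ≈ εs / (εs + |εd|) = 1.2 / (1.2 + 0.4) = 0.75.
So buyers bear ≈ 0.75 × $2 = $1.5; suppliers bear $0.5.

Buyers bear ≈ $1.5 per pound.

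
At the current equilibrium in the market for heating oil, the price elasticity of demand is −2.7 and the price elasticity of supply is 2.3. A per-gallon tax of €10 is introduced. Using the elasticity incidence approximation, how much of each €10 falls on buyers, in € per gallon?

Buyers bear ≈ €4.6 per gallon.

Incidence ratio: buyers' share ≈ εs / (εs + |εd|) = 2.3 / (2.3 + 2.7) = 0.46.
So buyers bear ≈ 0.46 × €10 = €4.6; producers bear €5.4.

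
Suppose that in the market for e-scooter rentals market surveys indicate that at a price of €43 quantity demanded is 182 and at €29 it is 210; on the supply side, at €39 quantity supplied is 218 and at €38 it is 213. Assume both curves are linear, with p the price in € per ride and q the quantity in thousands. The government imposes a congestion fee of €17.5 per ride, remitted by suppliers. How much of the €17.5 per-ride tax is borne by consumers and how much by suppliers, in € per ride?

Consumers bear €12.5 per ride; suppliers bear €5 per ride.

Demand slope: (210 − 182)/(29 − 43) = -2, so qd = 268 − 2p.
Supply slope: (213 − 218)/(38 − 39) = 5, so qs = 5p + 23.
Without the tax, 268 − 2p = 5p + 23 gives 7p = 245, so p* = €35 and q* = 198.
With the tax collected from suppliers, supply shifts: qs = 5(p − 17.5) + 23.
New equilibrium: consumers pay €47.5, suppliers receive €30, q = 173. (Wedge: pb − ps = 17.5.)
Burden on consumers: €12.5; on suppliers: €5. (They sum to €17.5.)
The less price-elastic side of the market bears the larger share of a per-unit tax.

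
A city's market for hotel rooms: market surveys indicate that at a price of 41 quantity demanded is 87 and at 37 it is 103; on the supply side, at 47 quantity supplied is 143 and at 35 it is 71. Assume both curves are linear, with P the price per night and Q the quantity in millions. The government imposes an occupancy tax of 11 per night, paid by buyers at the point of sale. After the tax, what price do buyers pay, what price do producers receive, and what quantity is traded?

Buyers pay 45.6; producers receive 34.6; quantity = 68.6.

Demand slope: (103 − 87)/(37 − 41) = -4, so Qd = 251 − 4P.
Supply slope: (71 − 143)/(35 − 47) = 6, so Qs = 6P − 139.
Before the tax: set 251 − 4P = 6P − 139 → P* = 39, Q* = 95.
With the tax collected from buyers, demand (in seller-price terms) shifts: Qd = 251 − 4(P + 11).
Solving gives Q = 68.6 with buyers paying 45.6 and producers receiving 34.6 (the 11 wedge).
The less price-elastic side of the market bears the larger share of a per-unit tax.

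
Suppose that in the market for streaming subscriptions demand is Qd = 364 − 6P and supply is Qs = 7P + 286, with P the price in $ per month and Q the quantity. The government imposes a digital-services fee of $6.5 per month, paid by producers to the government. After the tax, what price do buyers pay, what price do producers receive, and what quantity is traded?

Buyers pay $9.5; producers receive $3; quantity = 307.

Before the tax: set 364 − 6P = 7P + 286 → P* = $6, Q* = 328.
With the tax collected from producers, supply shifts: Qs = 7(P − 6.5) + 286.
New equilibrium: buyers pay $9.5, producers receive $3, Q = 307. (Wedge: Pb − Ps = 6.5.)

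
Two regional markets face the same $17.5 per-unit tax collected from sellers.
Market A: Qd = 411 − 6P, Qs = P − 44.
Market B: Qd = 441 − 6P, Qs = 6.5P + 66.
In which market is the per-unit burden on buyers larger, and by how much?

Market B, by $6.6.

Market A: pre-tax P* = $65, Q* = 21; post-tax Q = 6; per-unit burden on buyers = $2.5.
Market B: pre-tax P* = $30, Q* = 261; post-tax Q = 206.4; per-unit burden on buyers = $9.1.
Difference: $2.5 vs $9.1 → market B is larger by $6.6.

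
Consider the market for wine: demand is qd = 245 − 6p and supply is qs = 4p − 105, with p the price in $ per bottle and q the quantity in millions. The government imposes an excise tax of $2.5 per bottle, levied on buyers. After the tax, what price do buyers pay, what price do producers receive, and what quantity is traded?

Buyers pay $36; producers receive $33.5; quantity = 29.

Before the tax: set 245 − 6p = 4p − 105 → p* = $35, q* = 35.
With the tax collected from buyers, demand (in seller-price terms) shifts: qd = 245 − 6(p + 2.5).
Solving gives q = 29 with buyers paying $36 and producers receiving $33.5 (the $2.5 wedge).
The less price-elastic side of the market bears the larger share of a per-unit tax.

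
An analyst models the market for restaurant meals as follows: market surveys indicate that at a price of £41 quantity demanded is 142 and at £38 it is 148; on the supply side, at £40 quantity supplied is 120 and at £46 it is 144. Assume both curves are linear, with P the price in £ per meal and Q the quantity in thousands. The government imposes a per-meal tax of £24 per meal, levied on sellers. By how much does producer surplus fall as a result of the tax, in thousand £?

Producer surplus falls by £960 thousand.

Demand slope: (148 − 142)/(38 − 41) = -2, so Qd = 224 − 2P.
Supply slope: (144 − 120)/(46 − 40) = 4, so Qs = 4P − 40.
Without the tax, 224 − 2P = 4P − 40 gives 6P = 264, so P* = £44 and Q* = 136.
With the tax collected from sellers, supply shifts: Qs = 4(P − 24) − 40.
New equilibrium: consumers pay £60, sellers receive £36, Q = 104. (Wedge: Pb − Ps = 24.)
ΔPS is the trapezoid between Q = 104 and Q = 136 of height £8: ½ · (136 + 104) · 8 = £960.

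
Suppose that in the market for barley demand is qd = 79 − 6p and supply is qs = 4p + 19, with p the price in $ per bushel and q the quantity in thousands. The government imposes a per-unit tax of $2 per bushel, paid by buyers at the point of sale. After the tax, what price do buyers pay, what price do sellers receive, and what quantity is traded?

Without the tax, 79 − 6p = 4p + 19 gives 10p = 60, so p* = $6 and q* = 43.
With the tax collected from buyers, demand (in seller-price terms) shifts: qd = 79 − 6(p + 2).
New equilibrium: buyers pay $6.8, sellers receive $4.8, q = 38.2. (Wedge: pb − ps = 2.)
The less price-elastic side of the market bears the larger share of a per-unit tax.

Buyers pay $6.8; sellers receive $4.8; quantity = 38.2.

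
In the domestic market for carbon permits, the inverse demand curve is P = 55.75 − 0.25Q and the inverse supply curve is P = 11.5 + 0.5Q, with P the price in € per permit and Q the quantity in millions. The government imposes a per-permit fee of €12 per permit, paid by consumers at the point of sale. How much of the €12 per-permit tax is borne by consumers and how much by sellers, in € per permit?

Consumers bear €4 per permit; sellers bear €8 per permit.

Rewrite in direct form: Qd = 223 − 4P and Qs = 2P − 23.
Before the tax: set 223 − 4P = 2P − 23 → P* = €41, Q* = 59.
With the tax collected from consumers, demand (in seller-price terms) shifts: Qd = 223 − 4(P + 12).
Solving gives Q = 43 with consumers paying €45 and sellers receiving €33 (the €12 wedge).
Burden on consumers: €4; on sellers: €8. (They sum to €12.)
The less price-elastic side of the market bears the larger share of a per-unit tax.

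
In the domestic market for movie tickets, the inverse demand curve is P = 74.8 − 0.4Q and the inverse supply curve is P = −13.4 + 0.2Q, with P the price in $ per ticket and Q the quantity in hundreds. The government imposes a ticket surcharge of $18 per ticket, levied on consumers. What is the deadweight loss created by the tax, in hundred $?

Deadweight loss = $270 hundred.

Inverting to Q(P) form: Qd = 187 − 2.5P; Qs = 5P + 67.
Without the tax, 187 − 2.5P = 5P + 67 gives 7.5P = 120, so P* = $16 and Q* = 147.
With the tax collected from consumers, demand (in seller-price terms) shifts: Qd = 187 − 2.5(P + 18).
Solving gives Q = 117 with consumers paying $28 and sellers receiving $10 (the $18 wedge).
Quantity falls by |ΔQ| = |147 − 117| = 30.
DWL = ½ · t · |ΔQ| = ½ · 18 · 30 = $270.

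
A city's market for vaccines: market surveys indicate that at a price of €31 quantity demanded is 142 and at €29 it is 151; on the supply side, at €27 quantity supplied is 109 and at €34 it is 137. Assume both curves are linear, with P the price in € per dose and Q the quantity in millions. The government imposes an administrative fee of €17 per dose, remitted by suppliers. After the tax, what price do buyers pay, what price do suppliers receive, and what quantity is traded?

Demand slope: (151 − 142)/(29 − 31) = -4.5, so Qd = 281.5 − 4.5P.
Supply slope: (137 − 109)/(34 − 27) = 4, so Qs = 4P + 1.
Without the tax, 281.5 − 4.5P = 4P + 1 gives 8.5P = 280.5, so P* = €33 and Q* = 133.
With the tax collected from suppliers, supply shifts: Qs = 4(P − 17) + 1.
Solving gives Q = 97 with buyers paying €41 and suppliers receiving €24 (the €17 wedge).

Buyers pay €41; suppliers receive €24; quantity = 97.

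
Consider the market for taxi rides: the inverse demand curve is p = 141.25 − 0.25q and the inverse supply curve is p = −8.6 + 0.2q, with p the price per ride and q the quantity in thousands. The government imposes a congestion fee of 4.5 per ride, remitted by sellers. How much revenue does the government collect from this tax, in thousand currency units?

Tax revenue = 1453.5 thousand.

Inverting to q(p) form: qd = 565 − 4p; qs = 5p + 43.
Without the tax, 565 − 4p = 5p + 43 gives 9p = 522, so p* = 58 and q* = 333.
With the tax collected from sellers, supply shifts: qs = 5(p − 4.5) + 43.
Solving gives q = 323 with consumers paying 60.5 and sellers receiving 56 (the 4.5 wedge).
Revenue = t · Q = 4.5 · 323 = 1453.5.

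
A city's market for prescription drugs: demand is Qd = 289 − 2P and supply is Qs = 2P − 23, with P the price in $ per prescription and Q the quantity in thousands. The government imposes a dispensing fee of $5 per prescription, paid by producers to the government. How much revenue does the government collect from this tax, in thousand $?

Without the tax, 289 − 2P = 2P − 23 gives 4P = 312, so P* = $78 and Q* = 133.
With the tax collected from producers, supply shifts: Qs = 2(P − 5) − 23.
Solving gives Q = 128 with consumers paying $80.5 and producers receiving $75.5 (the $5 wedge).
Revenue = t · Q = 5 · 128 = $640.

Tax revenue = $640 thousand.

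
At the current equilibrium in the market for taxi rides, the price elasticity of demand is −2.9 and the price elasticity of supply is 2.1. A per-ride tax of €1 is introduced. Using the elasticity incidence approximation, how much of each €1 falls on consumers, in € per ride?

Consumers bear ≈ €0.42 per ride.

Incidence ratio: consumers' share ≈ εs / (εs + |εd|) = 2.1 / (2.1 + 2.9) = 0.42.
So consumers bear ≈ 0.42 × €1 = €0.42; suppliers bear €0.58.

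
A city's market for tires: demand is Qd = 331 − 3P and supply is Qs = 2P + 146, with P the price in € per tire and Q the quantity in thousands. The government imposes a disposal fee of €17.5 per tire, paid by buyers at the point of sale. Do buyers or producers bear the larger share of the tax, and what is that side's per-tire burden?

Producers bear the larger share: €10.5 per tire.

Without the tax, 331 − 3P = 2P + 146 gives 5P = 185, so P* = €37 and Q* = 220.
With the tax collected from buyers, demand (in seller-price terms) shifts: Qd = 331 − 3(P + 17.5).
New equilibrium: buyers pay €44, producers receive €26.5, Q = 199. (Wedge: Pb − Ps = 17.5.)
Per-tire burden: buyers €7, producers €10.5.
Producers take the larger share because supply is less price-elastic here (demand slope 3 vs supply slope 2).
The less price-elastic side of the market bears the larger share of a per-unit tax.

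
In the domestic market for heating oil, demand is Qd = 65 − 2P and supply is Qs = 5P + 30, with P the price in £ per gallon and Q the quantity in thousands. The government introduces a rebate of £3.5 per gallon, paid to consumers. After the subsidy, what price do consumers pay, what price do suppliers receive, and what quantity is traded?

Without the subsidy, 65 − 2P = 5P + 30 gives 7P = 35, so P* = £5 and Q* = 55.
With a per-unit subsidy paid to consumers, each effectively pays P − 3.5, so demand becomes Qd = 65 − 2(P − 3.5).
New equilibrium: consumers pay £2.5, suppliers receive £6, Q = 60. (Wedge: Pb − Ps = −3.5.)

Consumers pay £2.5; suppliers receive £6; quantity = 60.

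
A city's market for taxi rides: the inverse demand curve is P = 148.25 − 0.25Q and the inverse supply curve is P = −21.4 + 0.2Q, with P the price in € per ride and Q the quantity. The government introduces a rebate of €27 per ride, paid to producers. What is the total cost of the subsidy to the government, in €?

Inverting to Q(P) form: Qd = 593 − 4P; Qs = 5P + 107.
Without the subsidy, 593 − 4P = 5P + 107 gives 9P = 486, so P* = €54 and Q* = 377.
With a per-unit subsidy paid to producers, each receives P + 27 per unit sold, so supply becomes Qs = 5(P + 27) + 107.
New equilibrium: buyers pay €39, producers receive €66, Q = 437. (Wedge: Pb − Ps = −27.)
Outlay = t · Q = 27 · 437 = €11799.

Government outlay = €11799.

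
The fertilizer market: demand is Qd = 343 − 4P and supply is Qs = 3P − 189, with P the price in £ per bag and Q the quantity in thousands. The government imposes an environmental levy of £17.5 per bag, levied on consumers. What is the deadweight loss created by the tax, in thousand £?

Deadweight loss = £262.5 thousand.

Before the tax: set 343 − 4P = 3P − 189 → P* = £76, Q* = 39.
With the tax collected from consumers, demand (in seller-price terms) shifts: Qd = 343 − 4(P + 17.5).
New equilibrium: consumers pay £83.5, suppliers receive £66, Q = 9. (Wedge: Pb − Ps = 17.5.)
Quantity falls by |ΔQ| = |39 − 9| = 30.
DWL = ½ · t · |ΔQ| = ½ · 17.5 · 30 = £262.5.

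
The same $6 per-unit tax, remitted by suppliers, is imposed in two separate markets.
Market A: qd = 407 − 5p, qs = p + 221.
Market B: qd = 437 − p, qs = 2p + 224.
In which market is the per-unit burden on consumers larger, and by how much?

Market A: pre-tax p* = $31, q* = 252; post-tax q = 247; per-unit burden on consumers = $1.
Market B: pre-tax p* = $71, q* = 366; post-tax q = 362; per-unit burden on consumers = $4.
Difference: $1 vs $4 → market B is larger by $3.

Market B, by $3.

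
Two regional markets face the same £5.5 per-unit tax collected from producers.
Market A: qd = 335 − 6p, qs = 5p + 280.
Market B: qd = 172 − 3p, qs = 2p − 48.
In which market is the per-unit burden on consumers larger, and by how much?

Market A: pre-tax p* = £5, q* = 305; post-tax q = 290; per-unit burden on consumers = £2.5.
Market B: pre-tax p* = £44, q* = 40; post-tax q = 33.4; per-unit burden on consumers = £2.2.
Difference: £2.5 vs £2.2 → market A is larger by £0.3.

Market A, by £0.3.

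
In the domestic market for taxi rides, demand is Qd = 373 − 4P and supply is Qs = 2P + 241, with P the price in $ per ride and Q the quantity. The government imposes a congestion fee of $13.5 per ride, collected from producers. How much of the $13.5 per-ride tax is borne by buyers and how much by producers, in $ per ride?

Buyers bear $4.5 per ride; producers bear $9 per ride.

Without the tax, 373 − 4P = 2P + 241 gives 6P = 132, so P* = $22 and Q* = 285.
With the tax collected from producers, supply shifts: Qs = 2(P − 13.5) + 241.
Solving gives Q = 267 with buyers paying $26.5 and producers receiving $13 (the $13.5 wedge).
Burden on buyers: $4.5; on producers: $9. (They sum to $13.5.)
The less price-elastic side of the market bears the larger share of a per-unit tax.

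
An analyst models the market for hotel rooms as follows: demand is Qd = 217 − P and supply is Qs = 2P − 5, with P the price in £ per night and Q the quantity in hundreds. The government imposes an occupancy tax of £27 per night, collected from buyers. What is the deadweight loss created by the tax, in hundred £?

Deadweight loss = £243 hundred.

Without the tax, 217 − P = 2P − 5 gives 3P = 222, so P* = £74 and Q* = 143.
With the tax collected from buyers, demand (in seller-price terms) shifts: Qd = 217 − (P + 27).
Solving gives Q = 125 with buyers paying £92 and producers receiving £65 (the £27 wedge).
Quantity falls by |ΔQ| = |143 − 125| = 18.
DWL = ½ · t · |ΔQ| = ½ · 27 · 18 = £243.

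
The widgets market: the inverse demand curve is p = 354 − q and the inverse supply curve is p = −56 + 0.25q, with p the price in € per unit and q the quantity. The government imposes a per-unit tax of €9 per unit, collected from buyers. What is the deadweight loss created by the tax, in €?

Rewrite in direct form: qd = 354 − p and qs = 4p + 224.
Without the tax, 354 − p = 4p + 224 gives 5p = 130, so p* = €26 and q* = 328.
With the tax collected from buyers, demand (in seller-price terms) shifts: qd = 354 − (p + 9).
New equilibrium: buyers pay €33.2, suppliers receive €24.2, q = 320.8. (Wedge: pb − ps = 9.)
Quantity falls by |ΔQ| = |328 − 320.8| = 7.2.
DWL = ½ · t · |ΔQ| = ½ · 9 · 7.2 = €32.4.

Deadweight loss = €32.4.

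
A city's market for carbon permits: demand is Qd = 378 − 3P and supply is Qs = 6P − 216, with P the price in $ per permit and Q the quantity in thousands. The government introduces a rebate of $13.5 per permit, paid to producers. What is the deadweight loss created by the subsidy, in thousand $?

Before the subsidy: set 378 − 3P = 6P − 216 → P* = $66, Q* = 180.
With a per-unit subsidy paid to producers, each receives P + 13.5 per unit sold, so supply becomes Qs = 6(P + 13.5) − 216.
Solving gives Q = 207 with consumers paying $57 and producers receiving $70.5 (the $13.5 wedge).
Quantity rises by |ΔQ| = |180 − 207| = 27.
DWL = ½ · t · |ΔQ| = ½ · 13.5 · 27 = $182.25.

Deadweight loss = $182.25 thousand.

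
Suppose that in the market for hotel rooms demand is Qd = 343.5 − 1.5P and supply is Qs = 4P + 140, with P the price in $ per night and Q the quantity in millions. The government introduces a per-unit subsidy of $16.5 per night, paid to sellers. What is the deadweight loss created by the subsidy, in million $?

Before the subsidy: set 343.5 − 1.5P = 4P + 140 → P* = $37, Q* = 288.
With a per-unit subsidy paid to sellers, each receives P + 16.5 per unit sold, so supply becomes Qs = 4(P + 16.5) + 140.
Solving gives Q = 306 with consumers paying $25 and sellers receiving $41.5 (the $16.5 wedge).
Quantity rises by |ΔQ| = |288 − 306| = 18.
DWL = ½ · t · |ΔQ| = ½ · 16.5 · 18 = $148.5.

Deadweight loss = $148.5 million.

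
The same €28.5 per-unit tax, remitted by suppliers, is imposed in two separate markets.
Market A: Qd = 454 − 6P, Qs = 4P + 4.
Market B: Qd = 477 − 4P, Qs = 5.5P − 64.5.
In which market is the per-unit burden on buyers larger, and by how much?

Market A: pre-tax P* = €45, Q* = 184; post-tax Q = 115.6; per-unit burden on buyers = €11.4.
Market B: pre-tax P* = €57, Q* = 249; post-tax Q = 183; per-unit burden on buyers = €16.5.
Difference: €11.4 vs €16.5 → market B is larger by €5.1.

Market B, by €5.1.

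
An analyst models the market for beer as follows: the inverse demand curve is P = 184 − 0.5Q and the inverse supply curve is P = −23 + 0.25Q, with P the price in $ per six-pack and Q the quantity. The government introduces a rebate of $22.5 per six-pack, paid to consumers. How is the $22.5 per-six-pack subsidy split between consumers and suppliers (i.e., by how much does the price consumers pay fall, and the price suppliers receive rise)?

Consumers gain $15 per six-pack; suppliers gain $7.5 per six-pack.

Rewrite in direct form: Qd = 368 − 2P and Qs = 4P + 92.
Without the subsidy, 368 − 2P = 4P + 92 gives 6P = 276, so P* = $46 and Q* = 276.
With a per-unit subsidy paid to consumers, each effectively pays P − 22.5, so demand becomes Qd = 368 − 2(P − 22.5).
Solving gives Q = 306 with consumers paying $31 and suppliers receiving $53.5 (the $22.5 wedge).
Gain to consumers: $15; to suppliers: $7.5. (They sum to $22.5.)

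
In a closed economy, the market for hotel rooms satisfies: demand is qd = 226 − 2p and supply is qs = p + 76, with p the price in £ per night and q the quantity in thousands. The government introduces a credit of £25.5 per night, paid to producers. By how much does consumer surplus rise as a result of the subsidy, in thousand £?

Consumer surplus rises by £1143.25 thousand.

Before the subsidy: set 226 − 2p = p + 76 → p* = £50, q* = 126.
With a per-unit subsidy paid to producers, each receives p + 25.5 per unit sold, so supply becomes qs = (p + 25.5) + 76.
Solving gives q = 143 with buyers paying £41.5 and producers receiving £67 (the £25.5 wedge).
ΔCS is the trapezoid between Q = 143 and Q = 126 of height £8.5: ½ · (126 + 143) · 8.5 = £1143.25.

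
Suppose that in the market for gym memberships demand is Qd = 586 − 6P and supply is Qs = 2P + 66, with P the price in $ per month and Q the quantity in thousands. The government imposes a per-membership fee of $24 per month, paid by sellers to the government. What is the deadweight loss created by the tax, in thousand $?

Deadweight loss = $432 thousand.

Before the tax: set 586 − 6P = 2P + 66 → P* = $65, Q* = 196.
With the tax collected from sellers, supply shifts: Qs = 2(P − 24) + 66.
New equilibrium: consumers pay $71, sellers receive $47, Q = 160. (Wedge: Pb − Ps = 24.)
Quantity falls by |ΔQ| = |196 − 160| = 36.
DWL = ½ · t · |ΔQ| = ½ · 24 · 36 = $432.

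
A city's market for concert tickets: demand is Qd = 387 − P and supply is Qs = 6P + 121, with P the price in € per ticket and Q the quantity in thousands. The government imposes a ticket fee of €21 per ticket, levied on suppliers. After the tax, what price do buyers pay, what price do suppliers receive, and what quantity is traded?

Before the tax: set 387 − P = 6P + 121 → P* = €38, Q* = 349.
With the tax collected from suppliers, supply shifts: Qs = 6(P − 21) + 121.
New equilibrium: buyers pay €56, suppliers receive €35, Q = 331. (Wedge: Pb − Ps = 21.)
The less price-elastic side of the market bears the larger share of a per-unit tax.

Buyers pay €56; suppliers receive €35; quantity = 331.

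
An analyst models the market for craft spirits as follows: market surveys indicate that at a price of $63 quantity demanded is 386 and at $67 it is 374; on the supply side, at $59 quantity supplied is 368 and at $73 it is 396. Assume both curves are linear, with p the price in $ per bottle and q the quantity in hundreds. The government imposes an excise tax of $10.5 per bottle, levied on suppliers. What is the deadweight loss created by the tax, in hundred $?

Demand slope: (374 − 386)/(67 − 63) = -3, so qd = 575 − 3p.
Supply slope: (396 − 368)/(73 − 59) = 2, so qs = 2p + 250.
Before the tax: set 575 − 3p = 2p + 250 → p* = $65, q* = 380.
With the tax collected from suppliers, supply shifts: qs = 2(p − 10.5) + 250.
New equilibrium: consumers pay $69.2, suppliers receive $58.7, q = 367.4. (Wedge: pb − ps = 10.5.)
Quantity falls by |ΔQ| = |380 − 367.4| = 12.6.
DWL = ½ · t · |ΔQ| = ½ · 10.5 · 12.6 = $66.15.

Deadweight loss = $66.15 hundred.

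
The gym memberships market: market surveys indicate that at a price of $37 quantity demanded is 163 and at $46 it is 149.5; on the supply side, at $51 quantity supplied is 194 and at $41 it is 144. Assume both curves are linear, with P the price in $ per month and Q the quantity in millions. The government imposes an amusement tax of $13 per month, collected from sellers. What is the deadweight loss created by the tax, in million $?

Demand slope: (149.5 − 163)/(46 − 37) = -1.5, so Qd = 218.5 − 1.5P.
Supply slope: (144 − 194)/(41 − 51) = 5, so Qs = 5P − 61.
Before the tax: set 218.5 − 1.5P = 5P − 61 → P* = $43, Q* = 154.
With the tax collected from sellers, supply shifts: Qs = 5(P − 13) − 61.
Solving gives Q = 139 with consumers paying $53 and sellers receiving $40 (the $13 wedge).
Quantity falls by |ΔQ| = |154 − 139| = 15.
DWL = ½ · t · |ΔQ| = ½ · 13 · 15 = $97.5.

Deadweight loss = $97.5 million.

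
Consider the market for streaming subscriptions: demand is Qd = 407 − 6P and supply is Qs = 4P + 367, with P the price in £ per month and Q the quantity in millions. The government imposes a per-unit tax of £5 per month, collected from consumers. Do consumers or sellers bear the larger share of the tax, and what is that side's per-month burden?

Without the tax, 407 − 6P = 4P + 367 gives 10P = 40, so P* = £4 and Q* = 383.
With the tax collected from consumers, demand (in seller-price terms) shifts: Qd = 407 − 6(P + 5).
New equilibrium: consumers pay £6, sellers receive £1, Q = 371. (Wedge: Pb − Ps = 5.)
Per-month burden: consumers £2, sellers £3.
Sellers take the larger share because supply is less price-elastic here (demand slope 6 vs supply slope 4).

Sellers bear the larger share: £3 per month.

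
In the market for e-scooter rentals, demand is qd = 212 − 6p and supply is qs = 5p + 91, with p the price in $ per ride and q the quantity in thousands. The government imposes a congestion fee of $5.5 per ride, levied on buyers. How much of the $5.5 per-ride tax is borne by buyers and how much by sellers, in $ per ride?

Buyers bear $2.5 per ride; sellers bear $3 per ride.

Before the tax: set 212 − 6p = 5p + 91 → p* = $11, q* = 146.
With the tax collected from buyers, demand (in seller-price terms) shifts: qd = 212 − 6(p + 5.5).
Solving gives q = 131 with buyers paying $13.5 and sellers receiving $8 (the $5.5 wedge).
Burden on buyers: $2.5; on sellers: $3. (They sum to $5.5.)
The less price-elastic side of the market bears the larger share of a per-unit tax.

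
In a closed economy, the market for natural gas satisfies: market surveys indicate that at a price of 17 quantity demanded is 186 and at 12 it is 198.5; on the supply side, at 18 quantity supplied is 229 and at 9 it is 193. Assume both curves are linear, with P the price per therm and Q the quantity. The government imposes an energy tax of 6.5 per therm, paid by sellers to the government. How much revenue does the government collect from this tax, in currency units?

Tax revenue = 1241.5.

Demand slope: (198.5 − 186)/(12 − 17) = -2.5, so Qd = 228.5 − 2.5P.
Supply slope: (193 − 229)/(9 − 18) = 4, so Qs = 4P + 157.
Before the tax: set 228.5 − 2.5P = 4P + 157 → P* = 11, Q* = 201.
With the tax collected from sellers, supply shifts: Qs = 4(P − 6.5) + 157.
Solving gives Q = 191 with consumers paying 15 and sellers receiving 8.5 (the 6.5 wedge).
Revenue = t · Q = 6.5 · 191 = 1241.5.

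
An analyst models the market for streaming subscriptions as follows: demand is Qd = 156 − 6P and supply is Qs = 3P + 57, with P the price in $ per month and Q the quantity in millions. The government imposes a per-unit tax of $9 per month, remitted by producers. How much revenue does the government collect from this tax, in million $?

Before the tax: set 156 − 6P = 3P + 57 → P* = $11, Q* = 90.
With the tax collected from producers, supply shifts: Qs = 3(P − 9) + 57.
Solving gives Q = 72 with buyers paying $14 and producers receiving $5 (the $9 wedge).
Revenue = t · Q = 9 · 72 = $648.

Tax revenue = $648 million.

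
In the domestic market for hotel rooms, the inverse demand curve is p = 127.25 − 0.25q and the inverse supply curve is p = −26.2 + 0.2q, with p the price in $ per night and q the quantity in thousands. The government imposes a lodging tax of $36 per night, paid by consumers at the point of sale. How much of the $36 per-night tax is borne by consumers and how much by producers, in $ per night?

Inverting to q(p) form: qd = 509 − 4p; qs = 5p + 131.
Without the tax, 509 − 4p = 5p + 131 gives 9p = 378, so p* = $42 and q* = 341.
With the tax collected from consumers, demand (in seller-price terms) shifts: qd = 509 − 4(p + 36).
Solving gives q = 261 with consumers paying $62 and producers receiving $26 (the $36 wedge).
Burden on consumers: $20; on producers: $16. (They sum to $36.)
The less price-elastic side of the market bears the larger share of a per-unit tax.

Consumers bear $20 per night; producers bear $16 per night.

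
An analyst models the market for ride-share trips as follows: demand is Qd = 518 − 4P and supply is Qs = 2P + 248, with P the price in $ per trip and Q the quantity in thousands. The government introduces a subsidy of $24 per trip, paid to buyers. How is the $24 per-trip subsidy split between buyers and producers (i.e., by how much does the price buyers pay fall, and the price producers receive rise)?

Before the subsidy: set 518 − 4P = 2P + 248 → P* = $45, Q* = 338.
With a per-unit subsidy paid to buyers, each effectively pays P − 24, so demand becomes Qd = 518 − 4(P − 24).
Solving gives Q = 370 with buyers paying $37 and producers receiving $61 (the $24 wedge).
Gain to buyers: $8; to producers: $16. (They sum to $24.)

Buyers gain $8 per trip; producers gain $16 per trip.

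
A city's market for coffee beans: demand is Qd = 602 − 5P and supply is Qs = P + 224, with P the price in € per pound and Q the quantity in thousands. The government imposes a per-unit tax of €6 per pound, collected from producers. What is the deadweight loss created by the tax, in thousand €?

Without the tax, 602 − 5P = P + 224 gives 6P = 378, so P* = €63 and Q* = 287.
With the tax collected from producers, supply shifts: Qs = (P − 6) + 224.
Solving gives Q = 282 with consumers paying €64 and producers receiving €58 (the €6 wedge).
Quantity falls by |ΔQ| = |287 − 282| = 5.
DWL = ½ · t · |ΔQ| = ½ · 6 · 5 = €15.

Deadweight loss = €15 thousand.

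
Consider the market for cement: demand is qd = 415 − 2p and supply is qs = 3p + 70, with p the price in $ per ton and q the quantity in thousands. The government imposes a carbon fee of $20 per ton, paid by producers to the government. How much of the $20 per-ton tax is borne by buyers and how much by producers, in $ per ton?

Buyers bear $12 per ton; producers bear $8 per ton.

Before the tax: set 415 − 2p = 3p + 70 → p* = $69, q* = 277.
With the tax collected from producers, supply shifts: qs = 3(p − 20) + 70.
Solving gives q = 253 with buyers paying $81 and producers receiving $61 (the $20 wedge).
Burden on buyers: $12; on producers: $8. (They sum to $20.)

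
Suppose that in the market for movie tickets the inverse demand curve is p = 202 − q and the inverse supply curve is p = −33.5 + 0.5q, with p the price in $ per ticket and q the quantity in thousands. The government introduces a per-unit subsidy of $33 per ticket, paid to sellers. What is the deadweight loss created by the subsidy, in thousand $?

Deadweight loss = $363 thousand.

Inverting to q(p) form: qd = 202 − p; qs = 2p + 67.
Without the subsidy, 202 − p = 2p + 67 gives 3p = 135, so p* = $45 and q* = 157.
With a per-unit subsidy paid to sellers, each receives p + 33 per unit sold, so supply becomes qs = 2(p + 33) + 67.
New equilibrium: consumers pay $23, sellers receive $56, q = 179. (Wedge: pb − ps = −33.)
Quantity rises by |ΔQ| = |157 − 179| = 22.
DWL = ½ · t · |ΔQ| = ½ · 33 · 22 = $363.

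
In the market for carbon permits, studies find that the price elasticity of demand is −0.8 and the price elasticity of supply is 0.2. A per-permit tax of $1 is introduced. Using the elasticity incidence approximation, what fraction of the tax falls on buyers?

Buyers' share ≈ 0.2.

Incidence ratio: buyers' share ≈ εs / (εs + |εd|) = 0.2 / (0.2 + 0.8) = 0.2.
Supply is the less elastic side, so buyers bear the smaller share.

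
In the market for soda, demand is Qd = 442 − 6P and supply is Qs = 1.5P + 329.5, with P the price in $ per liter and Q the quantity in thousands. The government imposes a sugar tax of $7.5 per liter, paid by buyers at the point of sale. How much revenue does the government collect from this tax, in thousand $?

Tax revenue = $2572.5 thousand.

Without the tax, 442 − 6P = 1.5P + 329.5 gives 7.5P = 112.5, so P* = $15 and Q* = 352.
With the tax collected from buyers, demand (in seller-price terms) shifts: Qd = 442 − 6(P + 7.5).
New equilibrium: buyers pay $16.5, sellers receive $9, Q = 343. (Wedge: Pb − Ps = 7.5.)
Revenue = t · Q = 7.5 · 343 = $2572.5.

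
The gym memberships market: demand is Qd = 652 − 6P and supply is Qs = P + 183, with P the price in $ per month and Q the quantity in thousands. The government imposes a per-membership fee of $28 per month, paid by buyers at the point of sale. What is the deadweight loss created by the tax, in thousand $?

Deadweight loss = $336 thousand.

Before the tax: set 652 − 6P = P + 183 → P* = $67, Q* = 250.
With the tax collected from buyers, demand (in seller-price terms) shifts: Qd = 652 − 6(P + 28).
New equilibrium: buyers pay $71, producers receive $43, Q = 226. (Wedge: Pb − Ps = 28.)
Quantity falls by |ΔQ| = |250 − 226| = 24.
DWL = ½ · t · |ΔQ| = ½ · 28 · 24 = $336.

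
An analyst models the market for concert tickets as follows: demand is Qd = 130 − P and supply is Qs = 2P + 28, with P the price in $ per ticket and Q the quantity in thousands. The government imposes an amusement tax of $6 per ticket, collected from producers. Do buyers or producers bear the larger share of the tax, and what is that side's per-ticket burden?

Without the tax, 130 − P = 2P + 28 gives 3P = 102, so P* = $34 and Q* = 96.
With the tax collected from producers, supply shifts: Qs = 2(P − 6) + 28.
New equilibrium: buyers pay $38, producers receive $32, Q = 92. (Wedge: Pb − Ps = 6.)
Per-ticket burden: buyers $4, producers $2.
Buyers take the larger share because demand is less price-elastic here (demand slope 1 vs supply slope 2).

Buyers bear the larger share: $4 per ticket.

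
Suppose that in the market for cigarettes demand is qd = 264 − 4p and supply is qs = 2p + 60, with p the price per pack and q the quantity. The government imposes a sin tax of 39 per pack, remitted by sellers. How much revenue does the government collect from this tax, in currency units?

Without the tax, 264 − 4p = 2p + 60 gives 6p = 204, so p* = 34 and q* = 128.
With the tax collected from sellers, supply shifts: qs = 2(p − 39) + 60.
Solving gives q = 76 with buyers paying 47 and sellers receiving 8 (the 39 wedge).
Revenue = t · Q = 39 · 76 = 2964.

Tax revenue = 2964.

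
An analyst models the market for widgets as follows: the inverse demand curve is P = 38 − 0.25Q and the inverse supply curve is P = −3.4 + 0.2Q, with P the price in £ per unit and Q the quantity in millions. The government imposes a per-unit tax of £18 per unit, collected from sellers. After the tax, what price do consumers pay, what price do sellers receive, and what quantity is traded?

Rewrite in direct form: Qd = 152 − 4P and Qs = 5P + 17.
Before the tax: set 152 − 4P = 5P + 17 → P* = £15, Q* = 92.
With the tax collected from sellers, supply shifts: Qs = 5(P − 18) + 17.
Solving gives Q = 52 with consumers paying £25 and sellers receiving £7 (the £18 wedge).

Consumers pay £25; sellers receive £7; quantity = 52.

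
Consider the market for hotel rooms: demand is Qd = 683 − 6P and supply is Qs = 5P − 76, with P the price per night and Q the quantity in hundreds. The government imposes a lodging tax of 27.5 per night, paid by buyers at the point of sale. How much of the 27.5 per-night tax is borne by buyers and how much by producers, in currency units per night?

Before the tax: set 683 − 6P = 5P − 76 → P* = 69, Q* = 269.
With the tax collected from buyers, demand (in seller-price terms) shifts: Qd = 683 − 6(P + 27.5).
New equilibrium: buyers pay 81.5, producers receive 54, Q = 194. (Wedge: Pb − Ps = 27.5.)
Burden on buyers: 12.5; on producers: 15. (They sum to 27.5.)
The less price-elastic side of the market bears the larger share of a per-unit tax.

Buyers bear 12.5 per night; producers bear 15 per night.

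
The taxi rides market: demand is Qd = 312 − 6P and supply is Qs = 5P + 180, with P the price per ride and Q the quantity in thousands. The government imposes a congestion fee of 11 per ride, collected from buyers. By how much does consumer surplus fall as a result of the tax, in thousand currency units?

Consumer surplus falls by 1125 thousand.

Before the tax: set 312 − 6P = 5P + 180 → P* = 12, Q* = 240.
With the tax collected from buyers, demand (in seller-price terms) shifts: Qd = 312 − 6(P + 11).
New equilibrium: buyers pay 17, producers receive 6, Q = 210. (Wedge: Pb − Ps = 11.)
ΔCS is the trapezoid between Q = 210 and Q = 240 of height 5: ½ · (240 + 210) · 5 = 1125.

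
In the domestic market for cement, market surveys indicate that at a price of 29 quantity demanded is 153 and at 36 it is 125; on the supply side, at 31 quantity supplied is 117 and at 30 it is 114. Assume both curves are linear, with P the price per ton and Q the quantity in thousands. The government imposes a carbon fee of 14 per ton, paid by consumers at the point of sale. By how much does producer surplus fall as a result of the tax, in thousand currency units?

Producer surplus falls by 936 thousand.

Demand slope: (125 − 153)/(36 − 29) = -4, so Qd = 269 − 4P.
Supply slope: (114 − 117)/(30 − 31) = 3, so Qs = 3P + 24.
Without the tax, 269 − 4P = 3P + 24 gives 7P = 245, so P* = 35 and Q* = 129.
With the tax collected from consumers, demand (in seller-price terms) shifts: Qd = 269 − 4(P + 14).
New equilibrium: consumers pay 41, producers receive 27, Q = 105. (Wedge: Pb − Ps = 14.)
ΔPS is the trapezoid between Q = 105 and Q = 129 of height 8: ½ · (129 + 105) · 8 = 936.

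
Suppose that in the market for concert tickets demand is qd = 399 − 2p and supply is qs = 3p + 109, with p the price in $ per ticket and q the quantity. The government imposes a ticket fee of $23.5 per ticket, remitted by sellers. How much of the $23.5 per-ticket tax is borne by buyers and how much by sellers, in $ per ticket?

Before the tax: set 399 − 2p = 3p + 109 → p* = $58, q* = 283.
With the tax collected from sellers, supply shifts: qs = 3(p − 23.5) + 109.
Solving gives q = 254.8 with buyers paying $72.1 and sellers receiving $48.6 (the $23.5 wedge).
Burden on buyers: $14.1; on sellers: $9.4. (They sum to $23.5.)

Buyers bear $14.1 per ticket; sellers bear $9.4 per ticket.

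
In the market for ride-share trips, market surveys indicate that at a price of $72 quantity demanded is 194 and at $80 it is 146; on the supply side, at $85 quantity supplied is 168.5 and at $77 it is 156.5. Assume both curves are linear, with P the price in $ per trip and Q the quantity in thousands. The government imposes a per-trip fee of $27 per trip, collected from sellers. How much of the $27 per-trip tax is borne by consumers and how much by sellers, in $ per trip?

Consumers bear $5.4 per trip; sellers bear $21.6 per trip.

Demand slope: (146 − 194)/(80 − 72) = -6, so Qd = 626 − 6P.
Supply slope: (156.5 − 168.5)/(77 − 85) = 1.5, so Qs = 1.5P + 41.
Without the tax, 626 − 6P = 1.5P + 41 gives 7.5P = 585, so P* = $78 and Q* = 158.
With the tax collected from sellers, supply shifts: Qs = 1.5(P − 27) + 41.
New equilibrium: consumers pay $83.4, sellers receive $56.4, Q = 125.6. (Wedge: Pb − Ps = 27.)
Burden on consumers: $5.4; on sellers: $21.6. (They sum to $27.)
The less price-elastic side of the market bears the larger share of a per-unit tax.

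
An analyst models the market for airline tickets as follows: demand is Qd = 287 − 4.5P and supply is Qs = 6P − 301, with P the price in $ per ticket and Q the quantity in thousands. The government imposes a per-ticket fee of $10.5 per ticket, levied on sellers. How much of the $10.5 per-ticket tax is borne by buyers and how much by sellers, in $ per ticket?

Without the tax, 287 − 4.5P = 6P − 301 gives 10.5P = 588, so P* = $56 and Q* = 35.
With the tax collected from sellers, supply shifts: Qs = 6(P − 10.5) − 301.
New equilibrium: buyers pay $62, sellers receive $51.5, Q = 8. (Wedge: Pb − Ps = 10.5.)
Burden on buyers: $6; on sellers: $4.5. (They sum to $10.5.)

Buyers bear $6 per ticket; sellers bear $4.5 per ticket.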